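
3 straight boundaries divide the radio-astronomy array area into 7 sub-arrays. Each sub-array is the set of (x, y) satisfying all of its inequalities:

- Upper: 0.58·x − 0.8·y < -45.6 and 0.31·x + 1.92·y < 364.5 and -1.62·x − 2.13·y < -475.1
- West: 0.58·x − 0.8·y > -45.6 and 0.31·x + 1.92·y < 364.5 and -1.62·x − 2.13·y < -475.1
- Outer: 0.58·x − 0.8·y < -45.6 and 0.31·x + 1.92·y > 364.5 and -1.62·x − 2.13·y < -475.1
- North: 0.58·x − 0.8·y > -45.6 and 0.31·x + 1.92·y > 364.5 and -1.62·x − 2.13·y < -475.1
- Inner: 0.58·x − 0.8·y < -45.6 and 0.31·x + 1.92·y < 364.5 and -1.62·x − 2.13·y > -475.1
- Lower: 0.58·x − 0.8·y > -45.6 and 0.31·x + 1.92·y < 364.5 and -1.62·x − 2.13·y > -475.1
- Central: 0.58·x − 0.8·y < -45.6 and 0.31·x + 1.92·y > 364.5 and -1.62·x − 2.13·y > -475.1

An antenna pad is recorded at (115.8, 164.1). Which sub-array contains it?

Upper

0.58·115.8 − 0.8·164.1 = -64.116, which is < -45.6
0.31·115.8 + 1.92·164.1 = 350.970, which is < 364.5
-1.62·115.8 − 2.13·164.1 = -537.129, which is < -475.1
This sign pattern matches Upper.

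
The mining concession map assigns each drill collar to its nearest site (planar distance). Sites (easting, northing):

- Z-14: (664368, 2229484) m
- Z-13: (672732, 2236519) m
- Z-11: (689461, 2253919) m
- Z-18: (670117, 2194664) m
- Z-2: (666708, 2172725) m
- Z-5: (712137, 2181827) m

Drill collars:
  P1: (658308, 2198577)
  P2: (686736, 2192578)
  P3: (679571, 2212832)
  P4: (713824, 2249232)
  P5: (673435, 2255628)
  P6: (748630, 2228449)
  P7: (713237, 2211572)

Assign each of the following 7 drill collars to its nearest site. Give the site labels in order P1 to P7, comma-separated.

P1 → Z-18 (d²=154764050.00)
P2 → Z-18 (d²=280542557.00)
P3 → Z-18 (d²=419454340.00)
P4 → Z-11 (d²=615523738.00)
P5 → Z-11 (d²=259753357.00)
P6 → Z-5 (d²=3505349933.00)
P7 → Z-5 (d²=885975025.00)

Z-18, Z-18, Z-18, Z-11, Z-11, Z-5, Z-5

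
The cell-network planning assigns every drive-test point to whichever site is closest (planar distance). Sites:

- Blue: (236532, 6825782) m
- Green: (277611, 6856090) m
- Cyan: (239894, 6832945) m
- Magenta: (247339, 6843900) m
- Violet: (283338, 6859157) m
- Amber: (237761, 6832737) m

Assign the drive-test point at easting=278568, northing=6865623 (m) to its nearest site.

Violet

Squared distances to each site:
Blue: 3354330577.000; Green: 91793938.000; Cyan: 2563529960.000; Magenta: 1447139170.000; Violet: 64562056.000; Amber: 2746700245.000.
Minimum at Violet.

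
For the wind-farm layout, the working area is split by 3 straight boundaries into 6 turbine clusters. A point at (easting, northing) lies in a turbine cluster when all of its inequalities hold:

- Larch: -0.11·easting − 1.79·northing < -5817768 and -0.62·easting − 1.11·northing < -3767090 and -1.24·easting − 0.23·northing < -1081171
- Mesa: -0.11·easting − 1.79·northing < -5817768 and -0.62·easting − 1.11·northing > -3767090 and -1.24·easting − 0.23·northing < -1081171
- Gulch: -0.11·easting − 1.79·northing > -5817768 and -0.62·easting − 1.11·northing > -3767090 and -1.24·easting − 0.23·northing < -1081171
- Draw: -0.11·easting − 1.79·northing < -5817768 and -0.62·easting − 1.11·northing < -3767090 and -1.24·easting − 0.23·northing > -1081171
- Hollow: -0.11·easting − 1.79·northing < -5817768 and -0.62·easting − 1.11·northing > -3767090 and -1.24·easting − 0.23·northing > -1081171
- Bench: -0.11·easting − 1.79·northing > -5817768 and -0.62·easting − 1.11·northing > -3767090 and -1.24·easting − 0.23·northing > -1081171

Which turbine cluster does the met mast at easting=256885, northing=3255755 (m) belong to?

Draw

-0.11·256885 − 1.79·3255755 = -5856058.800, which is < -5817768
-0.62·256885 − 1.11·3255755 = -3773156.750, which is < -3767090
-1.24·256885 − 0.23·3255755 = -1067361.050, which is > -1081171
This sign pattern matches Draw.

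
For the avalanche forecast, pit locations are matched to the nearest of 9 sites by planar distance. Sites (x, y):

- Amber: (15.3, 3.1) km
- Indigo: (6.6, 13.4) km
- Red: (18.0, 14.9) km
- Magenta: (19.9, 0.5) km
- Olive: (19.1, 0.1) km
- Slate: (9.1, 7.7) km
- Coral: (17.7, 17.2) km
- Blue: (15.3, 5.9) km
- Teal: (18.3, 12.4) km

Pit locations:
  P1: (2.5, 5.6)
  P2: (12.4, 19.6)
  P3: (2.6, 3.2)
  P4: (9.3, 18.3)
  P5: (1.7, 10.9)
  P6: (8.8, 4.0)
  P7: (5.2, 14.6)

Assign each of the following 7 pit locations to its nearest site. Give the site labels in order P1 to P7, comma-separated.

Slate, Coral, Slate, Indigo, Indigo, Slate, Indigo

P1 → Slate (d²=47.97)
P2 → Coral (d²=33.85)
P3 → Slate (d²=62.50)
P4 → Indigo (d²=31.30)
P5 → Indigo (d²=30.26)
P6 → Slate (d²=13.78)
P7 → Indigo (d²=3.40)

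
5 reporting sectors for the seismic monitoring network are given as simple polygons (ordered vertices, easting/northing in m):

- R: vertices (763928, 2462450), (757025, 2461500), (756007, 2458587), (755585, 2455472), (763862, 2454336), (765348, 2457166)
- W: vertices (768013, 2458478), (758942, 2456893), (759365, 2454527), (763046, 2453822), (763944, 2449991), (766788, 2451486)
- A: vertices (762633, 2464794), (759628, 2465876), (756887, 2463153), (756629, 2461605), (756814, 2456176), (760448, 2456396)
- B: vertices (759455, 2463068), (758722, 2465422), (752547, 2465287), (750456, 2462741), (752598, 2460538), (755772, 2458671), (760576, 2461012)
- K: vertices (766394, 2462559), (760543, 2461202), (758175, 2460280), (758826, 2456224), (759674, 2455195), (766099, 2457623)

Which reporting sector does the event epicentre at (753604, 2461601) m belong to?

Cast a ray rightward from (753604, 2461601). For each polygon, the edges (by vertex number in listed order) whose endpoints lie on opposite sides of northing = 2461601, where each meets that height, and whether that is right or left of the point:
R: 1–2 at easting≈757758.9 (right), 6–1 at easting≈764156.2 (right) → 2 crossings.
W: no edge straddles that height → 0 crossings.
A: 4–5 at easting≈756629.1 (right), 6–1 at easting≈761802.2 (right) → 2 crossings.
B: 4–5 at easting≈751564.4 (left), 7–1 at easting≈760254.9 (right) → 1 crossing.
K: 1–2 at easting≈762263.4 (right), 6–1 at easting≈766336.7 (right) → 2 crossings.
Only B has an odd count, so the point is inside B.

B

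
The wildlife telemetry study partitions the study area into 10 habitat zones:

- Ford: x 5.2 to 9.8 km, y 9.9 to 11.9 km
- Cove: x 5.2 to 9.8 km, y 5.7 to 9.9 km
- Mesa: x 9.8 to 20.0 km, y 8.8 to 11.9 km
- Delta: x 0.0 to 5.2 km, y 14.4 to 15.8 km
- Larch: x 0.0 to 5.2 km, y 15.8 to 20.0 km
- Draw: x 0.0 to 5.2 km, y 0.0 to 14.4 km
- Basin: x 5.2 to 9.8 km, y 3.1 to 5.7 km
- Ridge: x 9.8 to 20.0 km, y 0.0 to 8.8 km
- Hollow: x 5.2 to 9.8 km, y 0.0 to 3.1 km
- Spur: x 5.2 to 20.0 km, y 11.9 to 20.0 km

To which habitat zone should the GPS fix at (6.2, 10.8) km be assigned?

Ford

The point has x = 6.2 and y = 10.8.
Only Ford satisfies 5.2 ≤ x ≤ 9.8 and 9.9 ≤ y ≤ 11.9.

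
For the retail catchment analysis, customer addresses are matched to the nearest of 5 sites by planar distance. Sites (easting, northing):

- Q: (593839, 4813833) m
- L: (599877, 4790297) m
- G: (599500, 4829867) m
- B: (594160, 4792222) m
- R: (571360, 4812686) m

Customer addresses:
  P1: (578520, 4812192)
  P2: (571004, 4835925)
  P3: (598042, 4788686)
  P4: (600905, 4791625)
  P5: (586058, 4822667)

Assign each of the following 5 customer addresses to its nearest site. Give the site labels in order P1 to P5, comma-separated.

R, R, L, L, Q

P1 → R (d²=51509636.00)
P2 → R (d²=540177857.00)
P3 → L (d²=5962546.00)
P4 → L (d²=2820368.00)
P5 → Q (d²=138583517.00)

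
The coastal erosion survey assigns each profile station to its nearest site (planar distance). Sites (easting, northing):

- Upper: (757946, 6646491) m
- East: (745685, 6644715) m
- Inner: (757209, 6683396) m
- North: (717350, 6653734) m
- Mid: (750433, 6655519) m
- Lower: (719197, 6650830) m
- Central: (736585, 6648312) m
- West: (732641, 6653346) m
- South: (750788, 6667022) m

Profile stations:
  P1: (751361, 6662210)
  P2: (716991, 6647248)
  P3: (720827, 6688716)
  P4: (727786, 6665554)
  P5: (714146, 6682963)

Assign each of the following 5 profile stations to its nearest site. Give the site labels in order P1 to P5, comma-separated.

South, Lower, North, West, North

P1 → South (d²=23483673.00)
P2 → Lower (d²=17697160.00)
P3 → North (d²=1235829853.00)
P4 → West (d²=172606289.00)
P5 → North (d²=864600057.00)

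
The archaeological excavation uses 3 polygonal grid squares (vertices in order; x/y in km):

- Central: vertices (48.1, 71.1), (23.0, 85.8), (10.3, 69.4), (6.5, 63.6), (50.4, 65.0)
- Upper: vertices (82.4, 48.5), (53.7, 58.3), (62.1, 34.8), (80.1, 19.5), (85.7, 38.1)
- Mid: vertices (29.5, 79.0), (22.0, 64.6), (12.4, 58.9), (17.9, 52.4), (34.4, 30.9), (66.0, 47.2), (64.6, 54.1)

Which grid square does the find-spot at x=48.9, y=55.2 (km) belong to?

Mid

Cast a ray rightward from (48.9, 55.2). For each polygon, the edges (by vertex number in listed order) whose endpoints lie on opposite sides of y = 55.2, where each meets that height, and whether that is right or left of the point:
Central: no edge straddles that height → 0 crossings.
Upper: 1–2 at x≈62.78 (right), 2–3 at x≈54.81 (right) → 2 crossings.
Mid: 3–4 at x≈15.53 (left), 7–1 at x≈63.05 (right) → 1 crossing.
Only Mid has an odd count, so the point is inside Mid.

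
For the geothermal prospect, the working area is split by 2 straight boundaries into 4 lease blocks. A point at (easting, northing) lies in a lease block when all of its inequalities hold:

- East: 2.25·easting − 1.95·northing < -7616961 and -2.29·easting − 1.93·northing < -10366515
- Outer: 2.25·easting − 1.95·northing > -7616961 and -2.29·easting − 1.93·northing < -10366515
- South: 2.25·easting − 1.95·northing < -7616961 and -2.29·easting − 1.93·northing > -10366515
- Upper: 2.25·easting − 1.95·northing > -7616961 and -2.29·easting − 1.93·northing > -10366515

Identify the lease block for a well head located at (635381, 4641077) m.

2.25·635381 − 1.95·4641077 = -7620492.900, which is < -7616961
-2.29·635381 − 1.93·4641077 = -10412301.100, which is < -10366515
This sign pattern matches East.

East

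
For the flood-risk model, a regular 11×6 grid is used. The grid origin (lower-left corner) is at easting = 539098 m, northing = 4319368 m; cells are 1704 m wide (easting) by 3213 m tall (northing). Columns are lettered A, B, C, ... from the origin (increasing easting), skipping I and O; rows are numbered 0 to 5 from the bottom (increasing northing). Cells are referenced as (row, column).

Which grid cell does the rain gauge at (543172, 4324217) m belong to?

Column index: ⌊(543172 − 539098) / 1704⌋ = ⌊2.391⌋ = 2 → column C
Row offset from origin: ⌊(4324217 − 4319368) / 3213⌋ = ⌊1.509⌋ = 1 → row 1

(1, C)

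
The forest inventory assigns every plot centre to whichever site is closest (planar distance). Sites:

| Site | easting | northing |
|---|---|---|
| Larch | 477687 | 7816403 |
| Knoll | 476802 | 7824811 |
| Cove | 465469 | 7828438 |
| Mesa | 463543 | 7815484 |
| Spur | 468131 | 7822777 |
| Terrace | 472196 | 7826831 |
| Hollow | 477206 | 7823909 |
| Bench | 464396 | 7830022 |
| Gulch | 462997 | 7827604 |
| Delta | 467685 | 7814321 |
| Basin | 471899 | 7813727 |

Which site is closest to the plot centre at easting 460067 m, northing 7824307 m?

Gulch

Squared distances to each site:
Larch: 372937616.000; Knoll: 280314241.000; Cove: 46246765.000; Mesa: 89927905.000; Spur: 67368996.000; Terrace: 153483217.000; Hollow: 293903725.000; Bench: 51401466.000; Gulch: 19455109.000; Delta: 157754120.000; Basin: 251932624.000.
Minimum at Gulch.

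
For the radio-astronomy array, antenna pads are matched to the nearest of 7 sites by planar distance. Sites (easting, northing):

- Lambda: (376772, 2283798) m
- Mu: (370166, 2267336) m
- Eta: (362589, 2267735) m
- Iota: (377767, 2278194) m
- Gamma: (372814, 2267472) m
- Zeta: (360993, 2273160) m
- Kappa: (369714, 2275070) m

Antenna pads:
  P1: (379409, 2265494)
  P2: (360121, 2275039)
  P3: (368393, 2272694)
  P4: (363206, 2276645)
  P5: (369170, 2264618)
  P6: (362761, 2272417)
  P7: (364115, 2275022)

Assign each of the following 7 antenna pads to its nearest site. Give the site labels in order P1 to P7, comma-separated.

Gamma, Zeta, Kappa, Zeta, Mu, Zeta, Zeta

P1 → Gamma (d²=47406509.00)
P2 → Zeta (d²=4291025.00)
P3 → Kappa (d²=7390417.00)
P4 → Zeta (d²=17042594.00)
P5 → Mu (d²=8379540.00)
P6 → Zeta (d²=3677873.00)
P7 → Zeta (d²=13213928.00)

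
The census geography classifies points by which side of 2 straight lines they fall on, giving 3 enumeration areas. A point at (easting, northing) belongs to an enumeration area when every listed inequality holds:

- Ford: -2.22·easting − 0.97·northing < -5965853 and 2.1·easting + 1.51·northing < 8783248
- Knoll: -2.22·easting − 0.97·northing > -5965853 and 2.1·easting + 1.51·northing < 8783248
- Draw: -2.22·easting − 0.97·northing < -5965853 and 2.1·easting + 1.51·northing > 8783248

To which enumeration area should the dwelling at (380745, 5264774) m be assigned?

-2.22·380745 − 0.97·5264774 = -5952084.680, which is > -5965853
2.1·380745 + 1.51·5264774 = 8749373.240, which is < 8783248
This sign pattern matches Knoll.

Knoll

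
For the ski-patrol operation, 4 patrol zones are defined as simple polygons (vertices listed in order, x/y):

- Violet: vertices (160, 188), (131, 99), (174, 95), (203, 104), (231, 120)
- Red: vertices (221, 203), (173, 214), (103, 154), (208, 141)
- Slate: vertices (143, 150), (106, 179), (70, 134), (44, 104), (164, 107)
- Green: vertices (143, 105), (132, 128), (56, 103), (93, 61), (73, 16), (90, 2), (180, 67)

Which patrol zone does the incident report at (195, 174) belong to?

Cast a ray rightward from (195, 174). For each polygon, the edges (by vertex number in listed order) whose endpoints lie on opposite sides of y = 174, where each meets that height, and whether that is right or left of the point:
Violet: 1–2 at x≈155.4 (left), 5–1 at x≈174.6 (left) → 0 crossings.
Red: 2–3 at x≈126.3 (left), 4–1 at x≈214.9 (right) → 1 crossing.
Slate: 1–2 at x≈112.4 (left), 2–3 at x≈102.0 (left) → 0 crossings.
Green: no edge straddles that height → 0 crossings.
Only Red has an odd count, so the point is inside Red.

Red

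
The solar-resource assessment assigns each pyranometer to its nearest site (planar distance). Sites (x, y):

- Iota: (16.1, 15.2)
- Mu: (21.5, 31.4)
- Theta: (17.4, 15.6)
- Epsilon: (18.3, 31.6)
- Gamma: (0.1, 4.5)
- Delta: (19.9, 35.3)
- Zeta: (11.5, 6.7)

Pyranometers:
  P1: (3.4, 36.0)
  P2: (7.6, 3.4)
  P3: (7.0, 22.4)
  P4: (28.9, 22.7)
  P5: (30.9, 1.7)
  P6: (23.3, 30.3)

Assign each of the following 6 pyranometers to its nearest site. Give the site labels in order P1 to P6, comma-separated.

Epsilon, Zeta, Iota, Mu, Theta, Mu

P1 → Epsilon (d²=241.37)
P2 → Zeta (d²=26.10)
P3 → Iota (d²=134.65)
P4 → Mu (d²=130.45)
P5 → Theta (d²=375.46)
P6 → Mu (d²=4.45)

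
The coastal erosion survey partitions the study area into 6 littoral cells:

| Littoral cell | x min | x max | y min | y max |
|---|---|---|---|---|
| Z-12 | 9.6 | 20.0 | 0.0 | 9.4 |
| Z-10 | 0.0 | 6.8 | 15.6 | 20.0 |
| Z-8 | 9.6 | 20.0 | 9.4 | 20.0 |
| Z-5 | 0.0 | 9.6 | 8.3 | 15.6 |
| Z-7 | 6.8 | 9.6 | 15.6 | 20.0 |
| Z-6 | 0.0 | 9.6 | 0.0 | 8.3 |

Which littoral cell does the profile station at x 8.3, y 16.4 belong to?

Z-7

The point has x = 8.3 and y = 16.4.
Only Z-7 satisfies 6.8 ≤ x ≤ 9.6 and 15.6 ≤ y ≤ 20.0.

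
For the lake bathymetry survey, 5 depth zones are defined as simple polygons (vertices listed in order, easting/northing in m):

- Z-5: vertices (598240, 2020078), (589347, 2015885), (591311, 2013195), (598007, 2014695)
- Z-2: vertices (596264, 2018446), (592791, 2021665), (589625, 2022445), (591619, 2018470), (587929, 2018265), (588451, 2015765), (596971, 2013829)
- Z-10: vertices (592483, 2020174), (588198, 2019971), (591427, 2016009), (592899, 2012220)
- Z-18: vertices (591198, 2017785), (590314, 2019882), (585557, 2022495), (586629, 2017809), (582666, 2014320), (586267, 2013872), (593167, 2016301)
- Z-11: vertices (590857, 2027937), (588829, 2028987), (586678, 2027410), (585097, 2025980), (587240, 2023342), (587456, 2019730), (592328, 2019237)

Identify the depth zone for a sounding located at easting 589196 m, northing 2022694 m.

Cast a ray rightward from (589196, 2022694). For each polygon, the edges (by vertex number in listed order) whose endpoints lie on opposite sides of northing = 2022694, where each meets that height, and whether that is right or left of the point:
Z-5: no edge straddles that height → 0 crossings.
Z-2: no edge straddles that height → 0 crossings.
Z-10: no edge straddles that height → 0 crossings.
Z-18: no edge straddles that height → 0 crossings.
Z-11: 5–6 at easting≈587278.8 (left), 7–1 at easting≈591743.5 (right) → 1 crossing.
Only Z-11 has an odd count, so the point is inside Z-11.

Z-11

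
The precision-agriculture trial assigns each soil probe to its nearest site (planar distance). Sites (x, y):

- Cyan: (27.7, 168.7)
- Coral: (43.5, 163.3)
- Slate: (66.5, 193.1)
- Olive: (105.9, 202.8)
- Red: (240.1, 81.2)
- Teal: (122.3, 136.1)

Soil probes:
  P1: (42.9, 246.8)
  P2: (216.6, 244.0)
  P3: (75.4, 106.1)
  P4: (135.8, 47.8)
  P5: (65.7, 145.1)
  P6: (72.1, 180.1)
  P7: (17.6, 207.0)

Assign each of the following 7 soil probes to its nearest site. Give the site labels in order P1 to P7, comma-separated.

Slate, Olive, Teal, Teal, Coral, Slate, Cyan

P1 → Slate (d²=3440.65)
P2 → Olive (d²=13951.93)
P3 → Teal (d²=3099.61)
P4 → Teal (d²=7979.14)
P5 → Coral (d²=824.08)
P6 → Slate (d²=200.36)
P7 → Cyan (d²=1568.90)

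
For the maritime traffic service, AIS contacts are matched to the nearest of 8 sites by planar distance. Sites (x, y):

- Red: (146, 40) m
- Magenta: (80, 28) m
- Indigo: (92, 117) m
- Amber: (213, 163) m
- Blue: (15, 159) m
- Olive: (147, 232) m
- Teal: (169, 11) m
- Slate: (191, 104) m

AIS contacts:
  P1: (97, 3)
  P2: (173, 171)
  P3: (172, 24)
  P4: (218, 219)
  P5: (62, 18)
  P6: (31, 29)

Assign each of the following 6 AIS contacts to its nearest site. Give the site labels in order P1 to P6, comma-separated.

P1 → Magenta (d²=914.00)
P2 → Amber (d²=1664.00)
P3 → Teal (d²=178.00)
P4 → Amber (d²=3161.00)
P5 → Magenta (d²=424.00)
P6 → Magenta (d²=2402.00)

Magenta, Amber, Teal, Amber, Magenta, Magenta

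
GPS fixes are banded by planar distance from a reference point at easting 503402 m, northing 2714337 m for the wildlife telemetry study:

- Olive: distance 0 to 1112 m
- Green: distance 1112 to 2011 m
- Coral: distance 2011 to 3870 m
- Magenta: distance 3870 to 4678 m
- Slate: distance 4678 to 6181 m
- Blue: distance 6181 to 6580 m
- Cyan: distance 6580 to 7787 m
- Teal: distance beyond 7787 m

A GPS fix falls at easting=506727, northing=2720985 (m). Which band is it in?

Cyan

Distance = √((506727−503402)² + (2720985−2714337)²) = √(11055625.000 + 44195904.000) = 7433.137 m.
6580 ≤ 7433.137 < 7787 → Cyan.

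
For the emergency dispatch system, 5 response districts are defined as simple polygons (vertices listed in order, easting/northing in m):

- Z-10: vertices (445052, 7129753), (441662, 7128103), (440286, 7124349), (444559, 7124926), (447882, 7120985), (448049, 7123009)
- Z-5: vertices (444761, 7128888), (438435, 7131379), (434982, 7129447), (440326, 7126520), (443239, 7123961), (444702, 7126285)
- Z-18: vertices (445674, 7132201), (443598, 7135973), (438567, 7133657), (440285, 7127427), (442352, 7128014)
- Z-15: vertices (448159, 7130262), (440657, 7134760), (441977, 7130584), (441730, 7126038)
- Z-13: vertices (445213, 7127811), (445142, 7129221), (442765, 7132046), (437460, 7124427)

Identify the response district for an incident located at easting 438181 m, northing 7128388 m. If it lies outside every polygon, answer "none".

Z-5

Cast a ray rightward from (438181, 7128388). For each polygon, the edges (by vertex number in listed order) whose endpoints lie on opposite sides of northing = 7128388, where each meets that height, and whether that is right or left of the point:
Z-10: 1–2 at easting≈442247.5 (right), 6–1 at easting≈445658.6 (right) → 2 crossings.
Z-5: 3–4 at easting≈436915.5 (left), 6–1 at easting≈444749.7 (right) → 1 crossing.
Z-18: 3–4 at easting≈440020.0 (right), 5–1 at easting≈442648.7 (right) → 2 crossings.
Z-15: 3–4 at easting≈441857.7 (right), 4–1 at easting≈445306.7 (right) → 2 crossings.
Z-13: 1–2 at easting≈445183.9 (right), 3–4 at easting≈440218.0 (right) → 2 crossings.
Only Z-5 has an odd count, so the point is inside Z-5.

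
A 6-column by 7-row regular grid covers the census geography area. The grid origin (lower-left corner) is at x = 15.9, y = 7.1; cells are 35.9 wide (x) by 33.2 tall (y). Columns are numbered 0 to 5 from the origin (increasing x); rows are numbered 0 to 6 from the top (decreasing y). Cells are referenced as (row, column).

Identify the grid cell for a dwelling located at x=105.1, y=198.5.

(1, 2)

Column index: ⌊(105.1 − 15.9) / 35.9⌋ = ⌊2.485⌋ = 2
Row offset from origin: ⌊(198.5 − 7.1) / 33.2⌋ = ⌊5.765⌋ = 5 → row 1 (counted from top)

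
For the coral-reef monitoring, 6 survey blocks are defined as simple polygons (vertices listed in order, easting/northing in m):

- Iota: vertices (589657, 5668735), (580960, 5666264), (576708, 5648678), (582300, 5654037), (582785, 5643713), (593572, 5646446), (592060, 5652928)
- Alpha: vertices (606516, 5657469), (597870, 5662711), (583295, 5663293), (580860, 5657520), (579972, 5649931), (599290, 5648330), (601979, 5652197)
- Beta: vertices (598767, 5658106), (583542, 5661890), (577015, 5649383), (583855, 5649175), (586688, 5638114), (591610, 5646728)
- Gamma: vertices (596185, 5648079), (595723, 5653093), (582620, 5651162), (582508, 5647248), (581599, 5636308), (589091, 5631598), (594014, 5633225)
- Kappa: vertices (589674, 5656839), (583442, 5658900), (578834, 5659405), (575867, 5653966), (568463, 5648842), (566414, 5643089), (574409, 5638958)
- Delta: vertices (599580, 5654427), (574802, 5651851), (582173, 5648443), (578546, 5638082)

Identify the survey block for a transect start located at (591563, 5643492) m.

Cast a ray rightward from (591563, 5643492). For each polygon, the edges (by vertex number in listed order) whose endpoints lie on opposite sides of northing = 5643492, where each meets that height, and whether that is right or left of the point:
Iota: no edge straddles that height → 0 crossings.
Alpha: no edge straddles that height → 0 crossings.
Beta: 4–5 at easting≈585310.6 (left), 5–6 at easting≈589761.0 (left) → 0 crossings.
Gamma: 4–5 at easting≈582195.9 (left), 7–1 at easting≈595514.6 (right) → 1 crossing.
Kappa: 5–6 at easting≈566557.5 (left), 7–1 at easting≈578279.7 (left) → 0 crossings.
Delta: 3–4 at easting≈580439.8 (left), 4–1 at easting≈585508.0 (left) → 0 crossings.
Only Gamma has an odd count, so the point is inside Gamma.

Gamma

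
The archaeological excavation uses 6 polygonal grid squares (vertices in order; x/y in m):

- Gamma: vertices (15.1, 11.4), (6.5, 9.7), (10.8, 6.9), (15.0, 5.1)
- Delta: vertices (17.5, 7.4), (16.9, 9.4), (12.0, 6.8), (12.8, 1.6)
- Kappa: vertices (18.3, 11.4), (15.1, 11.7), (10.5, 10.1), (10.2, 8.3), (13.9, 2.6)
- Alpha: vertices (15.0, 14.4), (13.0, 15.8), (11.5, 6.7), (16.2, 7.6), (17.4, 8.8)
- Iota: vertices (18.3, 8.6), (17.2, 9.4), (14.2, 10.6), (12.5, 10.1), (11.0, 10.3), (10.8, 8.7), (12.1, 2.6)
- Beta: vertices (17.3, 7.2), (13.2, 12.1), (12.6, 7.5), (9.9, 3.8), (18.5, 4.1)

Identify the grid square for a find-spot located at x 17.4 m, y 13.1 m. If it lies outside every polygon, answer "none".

Cast a ray rightward from (17.4, 13.1). For each polygon, the edges (by vertex number in listed order) whose endpoints lie on opposite sides of y = 13.1, where each meets that height, and whether that is right or left of the point:
Gamma: no edge straddles that height → 0 crossings.
Delta: no edge straddles that height → 0 crossings.
Kappa: no edge straddles that height → 0 crossings.
Alpha: 2–3 at x≈12.55 (left), 5–1 at x≈15.56 (left) → 0 crossings.
Iota: no edge straddles that height → 0 crossings.
Beta: no edge straddles that height → 0 crossings.
All counts are even, so the point lies outside every listed polygon.

none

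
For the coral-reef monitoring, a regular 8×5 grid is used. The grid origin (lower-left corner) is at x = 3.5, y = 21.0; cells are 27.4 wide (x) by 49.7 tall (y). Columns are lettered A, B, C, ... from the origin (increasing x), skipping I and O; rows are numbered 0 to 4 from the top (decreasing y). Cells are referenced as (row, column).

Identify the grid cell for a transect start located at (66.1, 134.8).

(2, C)

Column index: ⌊(66.1 − 3.5) / 27.4⌋ = ⌊2.285⌋ = 2 → column C
Row offset from origin: ⌊(134.8 − 21.0) / 49.7⌋ = ⌊2.290⌋ = 2 → row 2 (counted from top)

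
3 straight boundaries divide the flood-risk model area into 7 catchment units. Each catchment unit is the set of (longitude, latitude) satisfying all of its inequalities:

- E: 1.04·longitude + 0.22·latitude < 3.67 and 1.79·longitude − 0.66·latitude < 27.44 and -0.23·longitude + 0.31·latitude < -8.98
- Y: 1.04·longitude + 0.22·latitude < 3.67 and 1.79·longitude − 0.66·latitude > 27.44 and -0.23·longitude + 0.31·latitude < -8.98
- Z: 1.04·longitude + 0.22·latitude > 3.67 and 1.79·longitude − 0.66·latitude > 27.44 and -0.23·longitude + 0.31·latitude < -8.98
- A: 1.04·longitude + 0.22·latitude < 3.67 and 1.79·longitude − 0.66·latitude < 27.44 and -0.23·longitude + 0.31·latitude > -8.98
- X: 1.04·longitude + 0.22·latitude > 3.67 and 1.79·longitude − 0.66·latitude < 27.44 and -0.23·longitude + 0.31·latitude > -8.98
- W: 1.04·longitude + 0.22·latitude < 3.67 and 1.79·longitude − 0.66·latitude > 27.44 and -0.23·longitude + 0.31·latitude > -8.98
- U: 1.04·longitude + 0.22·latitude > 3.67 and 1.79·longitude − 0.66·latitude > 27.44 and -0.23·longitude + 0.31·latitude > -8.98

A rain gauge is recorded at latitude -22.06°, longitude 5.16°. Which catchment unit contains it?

1.04·5.16 + 0.22·-22.06 = 0.513, which is < 3.67
1.79·5.16 − 0.66·-22.06 = 23.796, which is < 27.44
-0.23·5.16 + 0.31·-22.06 = -8.025, which is > -8.98
This sign pattern matches A.

A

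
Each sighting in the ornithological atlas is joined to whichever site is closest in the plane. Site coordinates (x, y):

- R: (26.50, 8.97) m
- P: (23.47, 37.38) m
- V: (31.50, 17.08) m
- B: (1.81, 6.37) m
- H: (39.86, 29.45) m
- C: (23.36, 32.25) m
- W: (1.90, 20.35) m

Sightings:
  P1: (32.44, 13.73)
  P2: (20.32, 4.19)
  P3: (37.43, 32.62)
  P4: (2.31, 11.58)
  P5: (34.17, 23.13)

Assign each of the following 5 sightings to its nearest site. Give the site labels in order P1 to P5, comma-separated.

V, R, H, B, V

P1 → V (d²=12.11)
P2 → R (d²=61.04)
P3 → H (d²=15.95)
P4 → B (d²=27.39)
P5 → V (d²=43.73)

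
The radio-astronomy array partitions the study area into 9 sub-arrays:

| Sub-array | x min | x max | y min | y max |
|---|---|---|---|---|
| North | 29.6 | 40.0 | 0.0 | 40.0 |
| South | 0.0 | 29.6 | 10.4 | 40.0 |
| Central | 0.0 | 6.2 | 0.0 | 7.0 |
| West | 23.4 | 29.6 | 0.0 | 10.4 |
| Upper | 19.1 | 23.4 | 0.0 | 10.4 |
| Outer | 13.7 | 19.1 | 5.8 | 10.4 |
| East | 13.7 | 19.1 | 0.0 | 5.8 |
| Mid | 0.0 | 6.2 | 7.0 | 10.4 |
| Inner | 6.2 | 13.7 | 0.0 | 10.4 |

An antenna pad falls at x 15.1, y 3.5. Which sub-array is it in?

East

The point has x = 15.1 and y = 3.5.
Only East satisfies 13.7 ≤ x ≤ 19.1 and 0.0 ≤ y ≤ 5.8.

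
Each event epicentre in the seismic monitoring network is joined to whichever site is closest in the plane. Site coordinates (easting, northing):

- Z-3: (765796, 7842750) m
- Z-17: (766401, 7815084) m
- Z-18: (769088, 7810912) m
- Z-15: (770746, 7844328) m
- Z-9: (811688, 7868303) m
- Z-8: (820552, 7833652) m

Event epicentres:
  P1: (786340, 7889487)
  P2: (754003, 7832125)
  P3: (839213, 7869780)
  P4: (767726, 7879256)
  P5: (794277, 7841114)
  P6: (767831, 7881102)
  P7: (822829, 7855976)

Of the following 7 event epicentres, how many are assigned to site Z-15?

3

P1 → Z-9
P2 → Z-3
P3 → Z-9
P4 → Z-15
P5 → Z-15
P6 → Z-15
P7 → Z-9
3 of the 7 go to Z-15.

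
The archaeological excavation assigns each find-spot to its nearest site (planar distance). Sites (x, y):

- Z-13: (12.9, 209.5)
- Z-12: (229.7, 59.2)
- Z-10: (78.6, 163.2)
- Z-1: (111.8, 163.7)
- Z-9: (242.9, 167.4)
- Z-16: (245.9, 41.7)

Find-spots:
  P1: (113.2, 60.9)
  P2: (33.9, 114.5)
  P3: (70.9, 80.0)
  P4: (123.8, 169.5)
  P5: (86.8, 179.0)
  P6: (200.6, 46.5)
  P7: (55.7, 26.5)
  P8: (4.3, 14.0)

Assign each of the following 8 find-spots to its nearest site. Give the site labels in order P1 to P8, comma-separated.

Z-1, Z-10, Z-10, Z-1, Z-10, Z-12, Z-10, Z-10

P1 → Z-1 (d²=10569.80)
P2 → Z-10 (d²=4369.78)
P3 → Z-10 (d²=6981.53)
P4 → Z-1 (d²=177.64)
P5 → Z-10 (d²=316.88)
P6 → Z-12 (d²=1008.10)
P7 → Z-10 (d²=19211.30)
P8 → Z-10 (d²=27781.13)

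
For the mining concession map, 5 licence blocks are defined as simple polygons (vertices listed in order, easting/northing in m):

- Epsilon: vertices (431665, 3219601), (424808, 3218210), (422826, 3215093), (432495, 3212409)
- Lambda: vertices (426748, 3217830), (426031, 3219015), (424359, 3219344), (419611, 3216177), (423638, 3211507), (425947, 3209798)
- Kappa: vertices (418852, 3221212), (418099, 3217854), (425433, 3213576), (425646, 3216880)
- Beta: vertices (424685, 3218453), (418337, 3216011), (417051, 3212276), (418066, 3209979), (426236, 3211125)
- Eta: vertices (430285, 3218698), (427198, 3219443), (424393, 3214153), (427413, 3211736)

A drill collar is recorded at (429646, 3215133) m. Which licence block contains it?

Cast a ray rightward from (429646, 3215133). For each polygon, the edges (by vertex number in listed order) whose endpoints lie on opposite sides of northing = 3215133, where each meets that height, and whether that is right or left of the point:
Epsilon: 2–3 at easting≈422851.4 (left), 4–1 at easting≈432180.6 (right) → 1 crossing.
Lambda: 4–5 at easting≈420511.3 (left), 6–1 at easting≈426479.0 (left) → 0 crossings.
Kappa: 2–3 at easting≈422763.8 (left), 3–4 at easting≈425533.4 (left) → 0 crossings.
Beta: 2–3 at easting≈418034.7 (left), 5–1 at easting≈425387.7 (left) → 0 crossings.
Eta: 2–3 at easting≈424912.6 (left), 4–1 at easting≈428814.3 (left) → 0 crossings.
Only Epsilon has an odd count, so the point is inside Epsilon.

Epsilon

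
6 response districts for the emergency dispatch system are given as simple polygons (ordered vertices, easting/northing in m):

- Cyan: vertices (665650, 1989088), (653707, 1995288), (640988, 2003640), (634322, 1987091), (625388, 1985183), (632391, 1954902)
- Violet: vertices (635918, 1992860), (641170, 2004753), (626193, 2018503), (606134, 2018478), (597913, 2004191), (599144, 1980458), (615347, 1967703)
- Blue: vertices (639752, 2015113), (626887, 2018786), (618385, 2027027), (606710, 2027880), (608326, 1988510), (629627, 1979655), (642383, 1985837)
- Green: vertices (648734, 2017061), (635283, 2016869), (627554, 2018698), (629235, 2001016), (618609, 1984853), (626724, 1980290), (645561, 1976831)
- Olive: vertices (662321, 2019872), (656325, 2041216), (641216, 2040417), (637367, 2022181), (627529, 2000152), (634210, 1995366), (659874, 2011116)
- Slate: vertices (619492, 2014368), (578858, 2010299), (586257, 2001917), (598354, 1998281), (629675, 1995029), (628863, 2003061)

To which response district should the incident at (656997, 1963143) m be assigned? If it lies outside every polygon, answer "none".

Cast a ray rightward from (656997, 1963143). For each polygon, the edges (by vertex number in listed order) whose endpoints lie on opposite sides of northing = 1963143, where each meets that height, and whether that is right or left of the point:
Cyan: 5–6 at easting≈630485.1 (left), 6–1 at easting≈640408.5 (left) → 0 crossings.
Violet: no edge straddles that height → 0 crossings.
Blue: no edge straddles that height → 0 crossings.
Green: no edge straddles that height → 0 crossings.
Olive: no edge straddles that height → 0 crossings.
Slate: no edge straddles that height → 0 crossings.
All counts are even, so the point lies outside every listed polygon.

none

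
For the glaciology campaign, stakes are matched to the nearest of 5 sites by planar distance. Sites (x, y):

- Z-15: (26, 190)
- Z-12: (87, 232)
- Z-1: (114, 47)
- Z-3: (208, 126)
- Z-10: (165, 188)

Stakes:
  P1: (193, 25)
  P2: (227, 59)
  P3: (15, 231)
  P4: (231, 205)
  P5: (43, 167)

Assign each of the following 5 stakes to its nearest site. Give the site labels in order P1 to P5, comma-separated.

P1 → Z-1 (d²=6725.00)
P2 → Z-3 (d²=4850.00)
P3 → Z-15 (d²=1802.00)
P4 → Z-10 (d²=4645.00)
P5 → Z-15 (d²=818.00)

Z-1, Z-3, Z-15, Z-10, Z-15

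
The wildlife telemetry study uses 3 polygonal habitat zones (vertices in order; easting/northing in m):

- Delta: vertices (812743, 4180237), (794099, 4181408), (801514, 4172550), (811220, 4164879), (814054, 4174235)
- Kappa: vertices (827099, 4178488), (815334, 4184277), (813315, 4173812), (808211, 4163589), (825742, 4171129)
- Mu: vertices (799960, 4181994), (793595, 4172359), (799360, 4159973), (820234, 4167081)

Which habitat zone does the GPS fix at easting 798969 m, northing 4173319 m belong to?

Cast a ray rightward from (798969, 4173319). For each polygon, the edges (by vertex number in listed order) whose endpoints lie on opposite sides of northing = 4173319, where each meets that height, and whether that is right or left of the point:
Delta: 2–3 at easting≈800870.3 (right), 4–5 at easting≈813776.5 (right) → 2 crossings.
Kappa: 3–4 at easting≈813068.9 (right), 5–1 at easting≈826145.8 (right) → 2 crossings.
Mu: 1–2 at easting≈794229.2 (left), 4–1 at easting≈811753.5 (right) → 1 crossing.
Only Mu has an odd count, so the point is inside Mu.

Mu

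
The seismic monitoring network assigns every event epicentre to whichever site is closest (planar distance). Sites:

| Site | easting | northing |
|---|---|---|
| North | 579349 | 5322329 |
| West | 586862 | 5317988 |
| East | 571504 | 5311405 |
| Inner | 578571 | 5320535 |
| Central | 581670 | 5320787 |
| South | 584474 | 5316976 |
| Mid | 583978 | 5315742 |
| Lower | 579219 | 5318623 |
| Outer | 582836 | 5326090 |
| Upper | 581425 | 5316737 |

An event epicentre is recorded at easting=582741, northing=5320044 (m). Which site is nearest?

Central

Squared distances to each site:
North: 16726889.000; West: 21209777.000; East: 200902490.000; Inner: 17629981.000; Central: 1699090.000; South: 12415913.000; Mid: 20037373.000; Lower: 14423725.000; Outer: 36563141.000; Upper: 12668105.000.
Minimum at Central.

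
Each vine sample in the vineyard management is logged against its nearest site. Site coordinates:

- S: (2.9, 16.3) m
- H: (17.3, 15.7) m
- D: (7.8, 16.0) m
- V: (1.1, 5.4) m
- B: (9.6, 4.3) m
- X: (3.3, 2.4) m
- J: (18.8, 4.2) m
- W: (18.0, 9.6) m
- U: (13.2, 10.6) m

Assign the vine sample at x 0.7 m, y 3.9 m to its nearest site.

V

Squared distances to each site:
S: 158.600; H: 414.800; D: 196.820; V: 2.410; B: 79.370; X: 9.010; J: 327.700; W: 331.780; U: 201.140.
Minimum at V.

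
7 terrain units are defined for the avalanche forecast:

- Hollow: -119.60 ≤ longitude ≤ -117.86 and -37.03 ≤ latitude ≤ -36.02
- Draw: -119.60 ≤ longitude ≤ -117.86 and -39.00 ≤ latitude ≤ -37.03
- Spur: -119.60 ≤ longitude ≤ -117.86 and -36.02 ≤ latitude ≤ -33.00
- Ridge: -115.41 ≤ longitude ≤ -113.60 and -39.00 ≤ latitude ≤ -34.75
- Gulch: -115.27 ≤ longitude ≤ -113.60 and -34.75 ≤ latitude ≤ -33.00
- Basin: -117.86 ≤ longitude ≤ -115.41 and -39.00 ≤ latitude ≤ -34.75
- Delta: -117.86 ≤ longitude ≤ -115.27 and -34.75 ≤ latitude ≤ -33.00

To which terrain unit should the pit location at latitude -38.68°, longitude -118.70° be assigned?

The point has longitude = -118.70 and latitude = -38.68.
Only Draw satisfies -119.60 ≤ longitude ≤ -117.86 and -39.00 ≤ latitude ≤ -37.03.

Draw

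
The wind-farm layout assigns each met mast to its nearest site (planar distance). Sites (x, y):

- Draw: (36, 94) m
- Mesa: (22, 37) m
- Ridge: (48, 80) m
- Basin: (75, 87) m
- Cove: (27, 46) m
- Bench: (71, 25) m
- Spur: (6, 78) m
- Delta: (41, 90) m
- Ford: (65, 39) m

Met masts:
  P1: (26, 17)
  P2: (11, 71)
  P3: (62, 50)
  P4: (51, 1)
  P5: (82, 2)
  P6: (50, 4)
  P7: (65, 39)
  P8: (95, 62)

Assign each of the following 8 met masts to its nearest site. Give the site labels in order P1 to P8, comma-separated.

Mesa, Spur, Ford, Bench, Bench, Bench, Ford, Basin

P1 → Mesa (d²=416.00)
P2 → Spur (d²=74.00)
P3 → Ford (d²=130.00)
P4 → Bench (d²=976.00)
P5 → Bench (d²=650.00)
P6 → Bench (d²=882.00)
P7 → Ford (d²=0.00)
P8 → Basin (d²=1025.00)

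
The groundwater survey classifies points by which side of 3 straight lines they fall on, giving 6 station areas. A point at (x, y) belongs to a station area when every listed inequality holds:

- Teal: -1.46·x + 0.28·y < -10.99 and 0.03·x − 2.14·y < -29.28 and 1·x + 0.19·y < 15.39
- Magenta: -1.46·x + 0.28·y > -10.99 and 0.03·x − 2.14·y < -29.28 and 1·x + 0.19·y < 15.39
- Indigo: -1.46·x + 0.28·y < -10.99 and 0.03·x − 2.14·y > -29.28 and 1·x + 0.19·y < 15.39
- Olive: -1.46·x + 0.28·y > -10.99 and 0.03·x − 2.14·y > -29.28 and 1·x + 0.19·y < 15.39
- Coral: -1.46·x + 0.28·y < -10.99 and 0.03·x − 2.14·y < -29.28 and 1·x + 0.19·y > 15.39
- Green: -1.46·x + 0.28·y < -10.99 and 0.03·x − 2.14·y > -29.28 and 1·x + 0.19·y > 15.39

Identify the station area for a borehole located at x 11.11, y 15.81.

Teal

-1.46·11.11 + 0.28·15.81 = -11.794, which is < -10.99
0.03·11.11 − 2.14·15.81 = -33.500, which is < -29.28
1·11.11 + 0.19·15.81 = 14.114, which is < 15.39
This sign pattern matches Teal.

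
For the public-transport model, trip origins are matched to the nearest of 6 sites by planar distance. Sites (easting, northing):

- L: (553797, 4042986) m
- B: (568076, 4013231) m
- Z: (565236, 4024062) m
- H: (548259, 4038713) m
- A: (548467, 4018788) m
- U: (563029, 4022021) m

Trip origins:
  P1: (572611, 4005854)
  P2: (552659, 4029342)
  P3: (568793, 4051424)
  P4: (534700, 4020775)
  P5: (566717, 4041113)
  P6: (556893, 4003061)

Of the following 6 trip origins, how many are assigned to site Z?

P1 → B
P2 → H
P3 → L
P4 → A
P5 → L
P6 → B
0 of the 6 go to Z.

0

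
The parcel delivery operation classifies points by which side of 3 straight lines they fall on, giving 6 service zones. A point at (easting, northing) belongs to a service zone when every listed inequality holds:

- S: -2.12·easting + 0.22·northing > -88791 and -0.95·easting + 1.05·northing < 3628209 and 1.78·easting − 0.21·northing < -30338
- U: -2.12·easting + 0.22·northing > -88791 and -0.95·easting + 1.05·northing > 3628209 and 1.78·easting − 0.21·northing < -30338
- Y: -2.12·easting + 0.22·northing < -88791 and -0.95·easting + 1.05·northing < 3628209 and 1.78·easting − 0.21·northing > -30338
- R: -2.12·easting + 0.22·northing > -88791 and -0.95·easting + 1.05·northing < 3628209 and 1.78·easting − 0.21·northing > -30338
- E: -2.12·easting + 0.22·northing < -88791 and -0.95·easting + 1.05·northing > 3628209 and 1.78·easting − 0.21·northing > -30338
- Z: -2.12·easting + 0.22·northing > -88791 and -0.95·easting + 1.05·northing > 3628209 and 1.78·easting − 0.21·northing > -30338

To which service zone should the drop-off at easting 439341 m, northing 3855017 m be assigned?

-2.12·439341 + 0.22·3855017 = -83299.180, which is > -88791
-0.95·439341 + 1.05·3855017 = 3630393.900, which is > 3628209
1.78·439341 − 0.21·3855017 = -27526.590, which is > -30338
This sign pattern matches Z.

Z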